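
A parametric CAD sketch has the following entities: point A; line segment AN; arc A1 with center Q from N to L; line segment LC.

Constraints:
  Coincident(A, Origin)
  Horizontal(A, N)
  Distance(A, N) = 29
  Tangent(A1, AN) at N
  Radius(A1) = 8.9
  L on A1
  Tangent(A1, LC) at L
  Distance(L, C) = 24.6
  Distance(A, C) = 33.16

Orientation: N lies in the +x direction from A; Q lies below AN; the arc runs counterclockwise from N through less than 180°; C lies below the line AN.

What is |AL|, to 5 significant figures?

21.438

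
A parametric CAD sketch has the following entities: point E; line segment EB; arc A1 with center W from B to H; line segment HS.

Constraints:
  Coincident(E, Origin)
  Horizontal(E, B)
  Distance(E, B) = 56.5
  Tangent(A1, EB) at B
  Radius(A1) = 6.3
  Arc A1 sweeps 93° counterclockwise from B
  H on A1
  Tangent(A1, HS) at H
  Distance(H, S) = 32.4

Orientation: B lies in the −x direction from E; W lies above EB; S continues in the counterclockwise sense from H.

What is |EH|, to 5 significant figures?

50.644

E is at the origin; E and B share the same y with |EB| = 56.5 and B on the −x side, so B = (-56.500, 0.0000). The tangent condition forces WB to be normal to EB, so W = B + (0, 6.3) = (-56.500, 6.3000). On A1, B sits at bearing -90° from W; a 93° counterclockwise sweep puts H at bearing 3°, so H = W + 6.3·(cos 3°, sin 3°) = (-50.209, 6.6297). Then |EH| = |H − E| = 50.644.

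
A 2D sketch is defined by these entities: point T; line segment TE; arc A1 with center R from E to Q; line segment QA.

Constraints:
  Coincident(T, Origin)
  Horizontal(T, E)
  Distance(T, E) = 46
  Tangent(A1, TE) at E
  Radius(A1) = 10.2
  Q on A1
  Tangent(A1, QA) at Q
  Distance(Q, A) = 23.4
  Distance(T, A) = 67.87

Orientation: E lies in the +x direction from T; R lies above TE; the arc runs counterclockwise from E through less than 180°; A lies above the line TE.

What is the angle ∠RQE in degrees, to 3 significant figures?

50.0°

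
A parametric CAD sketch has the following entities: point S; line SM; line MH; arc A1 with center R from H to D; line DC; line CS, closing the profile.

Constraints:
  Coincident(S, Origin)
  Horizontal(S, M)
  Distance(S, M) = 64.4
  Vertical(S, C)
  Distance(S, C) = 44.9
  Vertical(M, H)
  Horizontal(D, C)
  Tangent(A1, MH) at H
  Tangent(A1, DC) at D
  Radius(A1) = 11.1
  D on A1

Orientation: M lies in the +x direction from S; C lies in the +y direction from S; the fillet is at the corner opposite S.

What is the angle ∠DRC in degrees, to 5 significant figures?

78.236°

S is at the origin; SM is horizontal with |SM| = 64.4 and M on the +x side, so M = (64.400, 0.0000). SC is vertical with |SC| = 44.9 and C on the +y side, so C = (0.0000, 44.900). The virtual corner opposite S is at (64.400, 44.900). The tangent condition forces RH to be normal to MH and A1 meets DC tangentially, so RD is at right angles to DC, with radius 11.1, so the center R sits 11.1 in from both sides at R = (53.300, 33.800). That places the tangent points at H = (64.400, 33.800) on MH and D = (53.300, 44.900) on DC. Then cos ∠DRC = RD·RC / (|RD||RC|), giving 78.236°.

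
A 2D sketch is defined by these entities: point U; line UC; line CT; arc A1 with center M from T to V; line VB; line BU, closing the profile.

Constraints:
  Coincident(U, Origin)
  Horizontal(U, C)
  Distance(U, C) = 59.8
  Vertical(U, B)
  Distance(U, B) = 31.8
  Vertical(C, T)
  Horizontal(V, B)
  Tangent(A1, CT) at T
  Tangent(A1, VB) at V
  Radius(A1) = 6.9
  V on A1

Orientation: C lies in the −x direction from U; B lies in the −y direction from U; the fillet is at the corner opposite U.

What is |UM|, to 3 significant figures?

58.5

U is at the origin; UC is horizontal with |UC| = 59.8 and C on the −x side, so C = (-59.8, 0.00). U and B share the same x with |UB| = 31.8 and B on the −y side, so B = (0.00, -31.8). The virtual corner opposite U is at (-59.8, -31.8). Since A1 is tangent to CT there, MT ⟂ CT and A1 meets VB tangentially, so MV is at right angles to VB, with radius 6.9, so the center M sits 6.9 in from both sides at M = (-52.9, -24.9). Then |UM| = |M − U| = 58.5.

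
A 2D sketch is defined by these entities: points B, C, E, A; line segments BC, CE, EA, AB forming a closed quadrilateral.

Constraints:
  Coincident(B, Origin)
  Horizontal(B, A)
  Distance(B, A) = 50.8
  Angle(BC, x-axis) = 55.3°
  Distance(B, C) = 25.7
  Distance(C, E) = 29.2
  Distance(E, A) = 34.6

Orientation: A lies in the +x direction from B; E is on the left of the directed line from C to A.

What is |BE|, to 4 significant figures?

52.94

B is at the origin; BA is horizontal with |BA| = 50.8 and A in +x, so A = (50.8, 0). BC runs at 55.3° with |BC| = 25.7, so C = (14.63, 21.13). E is determined by |CE| = 29.2 and |EA| = 34.6 together: it lies at the intersection of circle(C, 29.2) and circle(A, 34.6). With |CA| = 41.89, the foot of the radical line on CA is 16.83 from C and the perpendicular offset is √(29.2² − 16.83²) = 23.86. Taking the left-of-CA solution: E = (41.20, 33.24).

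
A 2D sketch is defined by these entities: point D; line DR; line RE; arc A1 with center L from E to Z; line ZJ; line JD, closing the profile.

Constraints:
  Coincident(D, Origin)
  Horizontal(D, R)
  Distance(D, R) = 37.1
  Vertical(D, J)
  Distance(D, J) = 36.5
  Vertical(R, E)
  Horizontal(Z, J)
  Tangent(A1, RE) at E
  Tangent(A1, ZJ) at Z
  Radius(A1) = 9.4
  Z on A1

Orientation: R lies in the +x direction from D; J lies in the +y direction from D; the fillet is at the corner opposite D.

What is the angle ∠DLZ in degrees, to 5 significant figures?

134.37°

D is at the origin; DR is horizontal with |DR| = 37.1 and R on the +x side, so R = (37.100, 0.0000). DJ is vertical with |DJ| = 36.5 and J on the +y side, so J = (0.0000, 36.500). The virtual corner opposite D is at (37.100, 36.500). The tangent condition forces LE to be normal to RE and the tangent condition forces LZ to be normal to ZJ, with radius 9.4, so the center L sits 9.4 in from both sides at L = (27.700, 27.100). That places the tangent points at E = (37.100, 27.100) on RE and Z = (27.700, 36.500) on ZJ. Then cos ∠DLZ = LD·LZ / (|LD||LZ|), giving 134.37°.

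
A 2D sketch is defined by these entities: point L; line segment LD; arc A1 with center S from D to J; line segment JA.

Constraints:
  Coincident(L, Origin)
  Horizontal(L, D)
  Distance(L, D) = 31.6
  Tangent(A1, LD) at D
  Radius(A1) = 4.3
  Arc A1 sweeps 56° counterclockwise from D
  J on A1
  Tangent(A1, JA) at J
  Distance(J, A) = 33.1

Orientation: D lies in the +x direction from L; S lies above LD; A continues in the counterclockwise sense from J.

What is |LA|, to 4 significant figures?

61.17

L is at the origin; L and D share the same y with |LD| = 31.6 and D on the +x side, so D = (31.60, 0.000). A1 meets LD tangentially, so SD is at right angles to LD, so S = D + (0, 4.3) = (31.60, 4.300). On A1, D sits at bearing -90° from S; a 56° counterclockwise sweep puts J at bearing -34°, so J = S + 4.3·(cos -34°, sin -34°) = (35.16, 1.895). The tangent condition forces SJ to be normal to JA, so JA runs along (−sin -34°, cos -34°); with |JA| = 33.1, A = (53.67, 29.34). Then |LA| = |A − L| = 61.17.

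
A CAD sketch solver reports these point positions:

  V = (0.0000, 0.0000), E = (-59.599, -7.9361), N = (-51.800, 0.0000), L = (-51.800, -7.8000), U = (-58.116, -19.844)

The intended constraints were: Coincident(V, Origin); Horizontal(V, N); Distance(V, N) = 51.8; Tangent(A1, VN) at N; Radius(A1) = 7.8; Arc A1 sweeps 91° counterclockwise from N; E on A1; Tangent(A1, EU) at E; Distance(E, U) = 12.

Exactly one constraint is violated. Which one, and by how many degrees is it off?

Tangent(A1, EU) at E — off by 6.10°.

V = (0.00, 0.00) ✓; V.y = 0.00, N.y = 0.00 ✓; |VN| = 51.80 ✓; ∠(LN, NV) = 90.00° ✓; |LN| = 7.800 ✓; bearing(L→E) − bearing(L→N) = 91.00° ✓; |LE| = 7.800 ✓; ∠(LE, EU) = 83.90° ✗; |EU| = 12.00 ✓.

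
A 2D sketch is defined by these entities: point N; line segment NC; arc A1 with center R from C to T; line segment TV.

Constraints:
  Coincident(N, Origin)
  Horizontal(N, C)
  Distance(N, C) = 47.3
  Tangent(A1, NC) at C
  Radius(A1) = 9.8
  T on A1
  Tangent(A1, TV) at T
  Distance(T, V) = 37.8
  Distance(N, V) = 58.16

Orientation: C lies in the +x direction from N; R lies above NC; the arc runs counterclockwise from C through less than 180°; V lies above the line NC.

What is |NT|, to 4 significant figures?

57.52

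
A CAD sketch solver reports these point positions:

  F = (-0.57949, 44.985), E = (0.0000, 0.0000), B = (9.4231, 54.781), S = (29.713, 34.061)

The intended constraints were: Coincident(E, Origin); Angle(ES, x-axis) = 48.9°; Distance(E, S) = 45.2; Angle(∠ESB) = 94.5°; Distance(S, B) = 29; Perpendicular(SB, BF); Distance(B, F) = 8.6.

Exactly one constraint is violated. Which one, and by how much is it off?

Distance(B, F) = 8.6 — off by 5.40.

E = (0.00, 0.00) ✓; ES at 48.90° ✓; |ES| = 45.20 ✓; ∠ESB = 94.50° ✓; |SB| = 29.00 ✓; ∠(SB, BF) = 90.00° ✓; |BF| = 14.00 ✗.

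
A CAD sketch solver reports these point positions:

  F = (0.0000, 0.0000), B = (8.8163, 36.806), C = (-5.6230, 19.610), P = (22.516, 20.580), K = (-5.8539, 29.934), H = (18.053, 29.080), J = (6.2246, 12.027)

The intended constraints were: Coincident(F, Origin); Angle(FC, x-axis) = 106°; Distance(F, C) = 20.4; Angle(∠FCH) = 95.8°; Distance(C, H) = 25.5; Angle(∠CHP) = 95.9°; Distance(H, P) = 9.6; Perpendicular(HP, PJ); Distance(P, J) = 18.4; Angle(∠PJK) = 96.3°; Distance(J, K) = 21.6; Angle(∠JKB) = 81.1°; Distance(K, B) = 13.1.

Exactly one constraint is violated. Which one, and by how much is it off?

Distance(K, B) = 13.1 — off by 3.10.

F = (0.00, 0.00) ✓; FC at 106.0° ✓; |FC| = 20.40 ✓; ∠FCH = 95.80° ✓; |CH| = 25.50 ✓; ∠CHP = 95.90° ✓; |HP| = 9.600 ✓; ∠(HP, PJ) = 90.00° ✓; |PJ| = 18.40 ✓; ∠PJK = 96.30° ✓; |JK| = 21.60 ✓; ∠JKB = 81.10° ✓; |KB| = 16.20 ✗.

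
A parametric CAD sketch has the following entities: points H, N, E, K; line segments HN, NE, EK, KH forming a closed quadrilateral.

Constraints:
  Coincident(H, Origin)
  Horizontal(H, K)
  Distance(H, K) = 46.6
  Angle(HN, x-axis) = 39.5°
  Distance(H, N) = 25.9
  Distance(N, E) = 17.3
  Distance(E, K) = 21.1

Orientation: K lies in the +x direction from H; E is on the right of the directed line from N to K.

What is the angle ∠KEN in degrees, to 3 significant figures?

109°

Checks: |NE| = 17.30 ✓; |EK| = 21.10 ✓.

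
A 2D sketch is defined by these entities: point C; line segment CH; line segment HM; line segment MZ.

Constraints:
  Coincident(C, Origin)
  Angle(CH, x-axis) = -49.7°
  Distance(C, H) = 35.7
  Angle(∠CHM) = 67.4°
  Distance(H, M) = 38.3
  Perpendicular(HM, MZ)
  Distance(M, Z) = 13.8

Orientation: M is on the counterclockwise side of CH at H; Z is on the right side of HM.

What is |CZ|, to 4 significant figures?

52.83

∠CHM = 67.4°, so HM runs at -49.7° + (180° − 67.4°) = 62.90° from the x-axis; with |HM| = 38.3, M = H + 38.3·(cos 62.90°, sin 62.90°) = (40.54, 6.868). HM ⟂ MZ; with |MZ| = 13.8 on the right of HM, Z = M + 13.8·(0.8902, -0.4555) = (52.82, 0.5814). Then |CZ| = |Z − C| = 52.83.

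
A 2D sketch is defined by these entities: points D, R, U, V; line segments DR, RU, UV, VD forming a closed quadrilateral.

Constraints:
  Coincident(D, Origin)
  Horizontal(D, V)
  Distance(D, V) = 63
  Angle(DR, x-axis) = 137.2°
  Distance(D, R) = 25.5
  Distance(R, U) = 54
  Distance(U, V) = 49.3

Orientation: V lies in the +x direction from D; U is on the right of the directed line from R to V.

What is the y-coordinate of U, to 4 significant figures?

-21.62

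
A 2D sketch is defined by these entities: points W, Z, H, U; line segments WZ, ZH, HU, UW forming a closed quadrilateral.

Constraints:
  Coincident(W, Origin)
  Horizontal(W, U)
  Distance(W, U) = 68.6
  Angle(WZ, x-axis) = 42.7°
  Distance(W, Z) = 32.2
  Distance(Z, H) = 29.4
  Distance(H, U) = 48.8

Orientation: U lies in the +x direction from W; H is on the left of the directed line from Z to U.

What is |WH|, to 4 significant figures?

61.59

W is at the origin; WU is horizontal with |WU| = 68.6 and U in +x, so U = (68.6, 0). WZ runs at 42.7° with |WZ| = 32.2, so Z = (23.66, 21.84). H is determined by |ZH| = 29.4 and |HU| = 48.8 together: it lies at the intersection of circle(Z, 29.4) and circle(U, 48.8). With |ZU| = 49.96, the foot of the radical line on ZU is 9.798 from Z and the perpendicular offset is √(29.4² − 9.798²) = 27.72. Taking the left-of-ZU solution: H = (44.59, 42.49).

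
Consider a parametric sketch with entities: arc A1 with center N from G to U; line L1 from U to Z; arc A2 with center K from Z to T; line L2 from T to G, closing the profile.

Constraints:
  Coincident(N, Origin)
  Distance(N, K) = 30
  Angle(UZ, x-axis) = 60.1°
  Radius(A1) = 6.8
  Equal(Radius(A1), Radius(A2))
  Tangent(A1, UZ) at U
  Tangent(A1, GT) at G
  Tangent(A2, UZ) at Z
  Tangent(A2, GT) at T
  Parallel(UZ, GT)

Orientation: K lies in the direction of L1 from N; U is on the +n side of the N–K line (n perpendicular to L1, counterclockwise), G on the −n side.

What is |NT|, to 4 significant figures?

30.76

The slot axis is L1's direction at 60.1°, so u = (cos 60.1°, sin 60.1°) = (0.4985, 0.8669) and n = (−sin 60.1°, cos 60.1°) = (-0.8669, 0.4985). N is at the origin and K lies 30.0 along u from N, so K = 30.0·u = (14.95, 26.01). Tangency of A1 to both parallel lines with radius 6.8 puts U and G at N ± 6.8·n: U = (-5.895, 3.390), G = (5.895, -3.390). Equal radii place Z and T the same way about K: Z = K + 6.8·n = (9.060, 29.40), T = K − 6.8·n = (20.85, 22.62). Then |NT| = |T − N| = 30.76.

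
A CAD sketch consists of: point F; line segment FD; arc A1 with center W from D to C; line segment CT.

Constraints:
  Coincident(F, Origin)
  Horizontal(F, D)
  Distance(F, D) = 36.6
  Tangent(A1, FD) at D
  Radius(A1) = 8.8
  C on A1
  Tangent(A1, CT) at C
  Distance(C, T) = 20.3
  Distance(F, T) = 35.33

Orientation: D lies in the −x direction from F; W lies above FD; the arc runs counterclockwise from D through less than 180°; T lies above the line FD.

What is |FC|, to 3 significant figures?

28.8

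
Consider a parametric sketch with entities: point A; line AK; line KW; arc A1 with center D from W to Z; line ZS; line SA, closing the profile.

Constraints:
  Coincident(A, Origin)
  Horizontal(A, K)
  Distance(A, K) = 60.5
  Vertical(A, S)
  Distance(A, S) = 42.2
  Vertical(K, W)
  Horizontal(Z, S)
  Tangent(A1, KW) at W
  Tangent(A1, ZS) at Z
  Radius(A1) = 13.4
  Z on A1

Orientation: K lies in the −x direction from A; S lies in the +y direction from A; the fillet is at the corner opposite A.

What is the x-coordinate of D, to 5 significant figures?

-47.100

A and S share the same x with |AS| = 42.2 and S on the +y side, so S = (0.0000, 42.200). The virtual corner opposite A is at (-60.500, 42.200). A1 meets KW tangentially, so DW is at right angles to KW and A1 meets ZS tangentially, so DZ is at right angles to ZS, with radius 13.4, so the center D sits 13.4 in from both sides at D = (-47.100, 28.800). So D.x = -47.100.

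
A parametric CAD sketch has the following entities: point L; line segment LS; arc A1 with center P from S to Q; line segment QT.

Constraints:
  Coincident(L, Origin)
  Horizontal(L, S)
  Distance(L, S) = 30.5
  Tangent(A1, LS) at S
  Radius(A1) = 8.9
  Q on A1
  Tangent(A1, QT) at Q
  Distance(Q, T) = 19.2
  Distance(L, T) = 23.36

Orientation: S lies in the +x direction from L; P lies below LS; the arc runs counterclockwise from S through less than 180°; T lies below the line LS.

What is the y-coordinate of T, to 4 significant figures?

-19.82

L is at the origin; L and S share the same y with |LS| = 30.5 and S on the +x side, so S = (30.50, 0.000). A1 meets LS tangentially, so PS is at right angles to LS, so P = S + (0, -8.9) = (30.50, -8.900). Since PQ ⟂ QT (tangency), |PT| = √(8.9² + 19.2²) = 21.16 regardless of where Q sits on A1. So T lies on both circle(L, 23.36) and circle(P, 21.16); the below-LS intersection is T = (12.37, -19.82). Q is the foot of the tangent from T: Q = (23.13, -3.913).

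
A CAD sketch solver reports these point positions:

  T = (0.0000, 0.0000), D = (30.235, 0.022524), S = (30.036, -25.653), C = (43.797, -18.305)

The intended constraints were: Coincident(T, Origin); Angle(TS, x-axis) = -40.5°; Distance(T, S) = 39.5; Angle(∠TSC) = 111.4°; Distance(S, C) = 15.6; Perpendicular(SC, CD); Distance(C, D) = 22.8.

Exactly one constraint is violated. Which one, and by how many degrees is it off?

Perpendicular(SC, CD) — off by 8.40°.

T = (0.00, 0.00) ✓; TS at -40.50° ✓; |TS| = 39.50 ✓; ∠TSC = 111.4° ✓; |SC| = 15.60 ✓; ∠(SC, CD) = 98.40° ✗; |CD| = 22.80 ✓.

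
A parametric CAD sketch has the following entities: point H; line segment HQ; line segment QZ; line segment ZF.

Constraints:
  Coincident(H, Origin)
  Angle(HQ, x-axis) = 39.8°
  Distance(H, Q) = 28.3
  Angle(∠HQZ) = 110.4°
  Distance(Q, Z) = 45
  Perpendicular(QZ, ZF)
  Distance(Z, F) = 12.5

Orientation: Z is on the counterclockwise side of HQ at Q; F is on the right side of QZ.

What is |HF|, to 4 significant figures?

67.33

H is at the origin; HQ runs at 39.8° with length 28.3, so Q = 28.3·(cos 39.8°, sin 39.8°) = (21.74, 18.12). ∠HQZ = 110.4°, so QZ runs at 39.8° + (180° − 110.4°) = 109.4° from the x-axis; with |QZ| = 45.0, Z = Q + 45.0·(cos 109.4°, sin 109.4°) = (6.795, 60.56). QZ is perpendicular to ZF; with |ZF| = 12.5 on the right of QZ, F = Z + 12.5·(0.9432, 0.3322) = (18.59, 64.71). Then |HF| = |F − H| = 67.33.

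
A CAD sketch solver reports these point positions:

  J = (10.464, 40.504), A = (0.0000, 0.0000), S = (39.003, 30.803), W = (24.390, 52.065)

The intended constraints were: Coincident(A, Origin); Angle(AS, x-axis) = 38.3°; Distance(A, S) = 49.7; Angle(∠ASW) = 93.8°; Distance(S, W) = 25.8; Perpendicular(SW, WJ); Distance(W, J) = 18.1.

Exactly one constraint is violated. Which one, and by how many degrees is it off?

Perpendicular(SW, WJ) — off by 5.20°.

A = (0.00, 0.00) ✓; AS at 38.30° ✓; |AS| = 49.70 ✓; ∠ASW = 93.80° ✓; |SW| = 25.80 ✓; ∠(SW, WJ) = 95.20° ✗; |WJ| = 18.10 ✓.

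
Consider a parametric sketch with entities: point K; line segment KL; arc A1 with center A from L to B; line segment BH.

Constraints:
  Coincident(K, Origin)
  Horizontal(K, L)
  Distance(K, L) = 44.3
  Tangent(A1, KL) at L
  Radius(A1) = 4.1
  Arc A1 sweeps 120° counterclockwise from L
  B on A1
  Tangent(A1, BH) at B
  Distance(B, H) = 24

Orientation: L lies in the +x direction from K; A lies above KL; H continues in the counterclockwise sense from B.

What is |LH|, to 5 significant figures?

28.229

On A1, L sits at bearing -90° from A; a 120° counterclockwise sweep puts B at bearing 30°, so B = A + 4.1·(cos 30°, sin 30°) = (47.851, 6.1500). Since A1 is tangent to BH there, AB ⟂ BH, so BH runs along (−sin 30°, cos 30°); with |BH| = 24.0, H = (35.851, 26.935). Then |LH| = |H − L| = 28.229.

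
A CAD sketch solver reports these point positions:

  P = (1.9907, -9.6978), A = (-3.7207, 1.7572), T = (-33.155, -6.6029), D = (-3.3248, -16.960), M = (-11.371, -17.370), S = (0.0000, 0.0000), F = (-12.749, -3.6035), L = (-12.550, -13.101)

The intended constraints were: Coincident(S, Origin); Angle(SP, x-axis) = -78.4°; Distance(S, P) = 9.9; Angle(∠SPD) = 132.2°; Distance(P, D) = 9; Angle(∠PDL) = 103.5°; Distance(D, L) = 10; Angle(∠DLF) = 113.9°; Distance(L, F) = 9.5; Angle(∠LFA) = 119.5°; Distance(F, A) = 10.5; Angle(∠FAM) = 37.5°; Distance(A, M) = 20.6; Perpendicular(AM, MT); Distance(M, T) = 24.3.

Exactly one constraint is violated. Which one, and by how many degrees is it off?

Perpendicular(AM, MT) — off by 4.50°.

S = (0.00, 0.00) ✓; SP at -78.40° ✓; |SP| = 9.900 ✓; ∠SPD = 132.2° ✓; |PD| = 9.000 ✓; ∠PDL = 103.5° ✓; |DL| = 10.00 ✓; ∠DLF = 113.9° ✓; |LF| = 9.500 ✓; ∠LFA = 119.5° ✓; |FA| = 10.50 ✓; ∠FAM = 37.50° ✓; |AM| = 20.60 ✓; ∠(AM, MT) = 94.50° ✗; |MT| = 24.30 ✓.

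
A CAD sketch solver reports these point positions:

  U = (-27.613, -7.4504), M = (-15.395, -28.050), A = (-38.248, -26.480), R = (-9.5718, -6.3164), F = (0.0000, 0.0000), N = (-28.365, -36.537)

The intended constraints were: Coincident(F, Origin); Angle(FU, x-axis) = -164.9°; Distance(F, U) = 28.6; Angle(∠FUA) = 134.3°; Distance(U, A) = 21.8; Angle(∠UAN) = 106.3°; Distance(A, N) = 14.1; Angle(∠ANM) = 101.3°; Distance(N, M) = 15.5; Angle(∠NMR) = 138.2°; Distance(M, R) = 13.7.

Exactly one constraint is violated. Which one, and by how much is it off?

Distance(M, R) = 13.7 — off by 8.80.

F = (0.00, 0.00) ✓; FU at -164.9° ✓; |FU| = 28.60 ✓; ∠FUA = 134.3° ✓; |UA| = 21.80 ✓; ∠UAN = 106.3° ✓; |AN| = 14.10 ✓; ∠ANM = 101.3° ✓; |NM| = 15.50 ✓; ∠NMR = 138.2° ✓; |MR| = 22.50 ✗.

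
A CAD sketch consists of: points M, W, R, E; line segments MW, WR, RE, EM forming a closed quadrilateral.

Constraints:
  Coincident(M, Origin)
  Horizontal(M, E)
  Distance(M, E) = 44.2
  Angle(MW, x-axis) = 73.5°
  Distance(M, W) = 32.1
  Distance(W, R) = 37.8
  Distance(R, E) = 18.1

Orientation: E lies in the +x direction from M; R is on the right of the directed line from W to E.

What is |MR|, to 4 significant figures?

26.49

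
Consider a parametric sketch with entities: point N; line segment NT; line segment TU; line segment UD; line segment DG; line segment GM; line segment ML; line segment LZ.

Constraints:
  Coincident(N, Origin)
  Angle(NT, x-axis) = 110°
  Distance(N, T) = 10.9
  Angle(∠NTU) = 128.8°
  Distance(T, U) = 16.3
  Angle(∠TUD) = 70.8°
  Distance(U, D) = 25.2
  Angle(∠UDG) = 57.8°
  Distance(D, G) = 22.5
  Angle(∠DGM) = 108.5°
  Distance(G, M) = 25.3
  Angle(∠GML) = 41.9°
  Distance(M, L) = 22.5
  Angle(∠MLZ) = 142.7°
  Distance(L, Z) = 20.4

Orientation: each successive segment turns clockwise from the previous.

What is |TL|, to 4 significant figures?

13.34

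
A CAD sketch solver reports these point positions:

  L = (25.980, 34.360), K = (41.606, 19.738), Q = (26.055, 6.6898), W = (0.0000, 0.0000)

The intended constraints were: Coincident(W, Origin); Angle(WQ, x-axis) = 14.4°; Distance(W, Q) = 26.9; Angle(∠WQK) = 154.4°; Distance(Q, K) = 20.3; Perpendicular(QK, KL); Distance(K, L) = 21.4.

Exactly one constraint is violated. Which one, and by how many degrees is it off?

Perpendicular(QK, KL) — off by 6.90°.

W = (0.00, 0.00) ✓; WQ at 14.40° ✓; |WQ| = 26.90 ✓; ∠WQK = 154.4° ✓; |QK| = 20.30 ✓; ∠(QK, KL) = 96.90° ✗; |KL| = 21.40 ✓.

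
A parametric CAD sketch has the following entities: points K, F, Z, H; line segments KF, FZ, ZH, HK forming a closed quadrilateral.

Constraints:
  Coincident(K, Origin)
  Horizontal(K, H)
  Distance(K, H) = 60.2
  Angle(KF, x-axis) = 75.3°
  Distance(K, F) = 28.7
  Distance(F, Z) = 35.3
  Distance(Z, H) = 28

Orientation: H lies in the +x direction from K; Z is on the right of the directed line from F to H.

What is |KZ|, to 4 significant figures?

32.48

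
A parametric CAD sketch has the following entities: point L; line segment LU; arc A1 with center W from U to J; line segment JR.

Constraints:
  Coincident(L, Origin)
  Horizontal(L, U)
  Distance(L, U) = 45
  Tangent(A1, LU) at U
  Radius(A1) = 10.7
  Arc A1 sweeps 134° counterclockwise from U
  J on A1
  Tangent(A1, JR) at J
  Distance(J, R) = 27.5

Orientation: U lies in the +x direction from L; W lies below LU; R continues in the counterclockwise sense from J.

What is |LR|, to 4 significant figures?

67.96

L is at the origin; L and U share the same y with |LU| = 45.0 and U on the +x side, so U = (45.00, 0.000). A1 meets LU tangentially, so WU is at right angles to LU, so W = U + (0, -10.7) = (45.00, -10.70). On A1, U sits at bearing 90° from W; a 134° counterclockwise sweep puts J at bearing 224°, so J = W + 10.7·(cos 224°, sin 224°) = (37.30, -18.13). Since A1 is tangent to JR there, WJ ⟂ JR, so JR runs along (−sin 224°, cos 224°); with |JR| = 27.5, R = (56.41, -37.91). Then |LR| = |R − L| = 67.96.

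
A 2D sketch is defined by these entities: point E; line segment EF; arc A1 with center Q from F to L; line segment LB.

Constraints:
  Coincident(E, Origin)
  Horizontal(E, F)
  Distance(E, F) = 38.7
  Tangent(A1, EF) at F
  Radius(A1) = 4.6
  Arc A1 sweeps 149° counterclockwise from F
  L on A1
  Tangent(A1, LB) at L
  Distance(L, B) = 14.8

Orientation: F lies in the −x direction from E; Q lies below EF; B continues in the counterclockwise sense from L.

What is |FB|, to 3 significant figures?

19.2

E is at the origin; EF is horizontal with |EF| = 38.7 and F on the −x side, so F = (-38.7, 0.00). A1 meets EF tangentially, so QF is at right angles to EF, so Q = F + (0, -4.6) = (-38.7, -4.60). On A1, F sits at bearing 90° from Q; a 149° counterclockwise sweep puts L at bearing 239°, so L = Q + 4.6·(cos 239°, sin 239°) = (-41.1, -8.54). Since A1 is tangent to LB there, QL ⟂ LB, so LB runs along (−sin 239°, cos 239°); with |LB| = 14.8, B = (-28.4, -16.2). Then |FB| = |B − F| = 19.2.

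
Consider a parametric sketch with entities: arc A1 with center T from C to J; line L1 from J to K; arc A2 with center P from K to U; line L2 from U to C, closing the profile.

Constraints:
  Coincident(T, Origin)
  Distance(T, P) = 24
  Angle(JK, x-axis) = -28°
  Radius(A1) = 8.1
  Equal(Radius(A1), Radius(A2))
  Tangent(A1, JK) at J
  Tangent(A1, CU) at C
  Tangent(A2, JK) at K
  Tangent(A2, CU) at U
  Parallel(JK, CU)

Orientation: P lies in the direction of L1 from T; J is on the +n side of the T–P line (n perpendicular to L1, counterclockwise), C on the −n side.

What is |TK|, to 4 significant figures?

25.33

The slot axis is L1's direction at -28.0°, so u = (cos -28.0°, sin -28.0°) = (0.8829, -0.4695) and n = (−sin -28.0°, cos -28.0°) = (0.4695, 0.8829). T is at the origin and P lies 24.0 along u from T, so P = 24.0·u = (21.19, -11.27). Tangency of A1 to both parallel lines with radius 8.1 puts J and C at T ± 8.1·n: J = (3.803, 7.152), C = (-3.803, -7.152). Equal radii place K and U the same way about P: K = P + 8.1·n = (24.99, -4.115), U = P − 8.1·n = (17.39, -18.42). Then |TK| = |K − T| = 25.33.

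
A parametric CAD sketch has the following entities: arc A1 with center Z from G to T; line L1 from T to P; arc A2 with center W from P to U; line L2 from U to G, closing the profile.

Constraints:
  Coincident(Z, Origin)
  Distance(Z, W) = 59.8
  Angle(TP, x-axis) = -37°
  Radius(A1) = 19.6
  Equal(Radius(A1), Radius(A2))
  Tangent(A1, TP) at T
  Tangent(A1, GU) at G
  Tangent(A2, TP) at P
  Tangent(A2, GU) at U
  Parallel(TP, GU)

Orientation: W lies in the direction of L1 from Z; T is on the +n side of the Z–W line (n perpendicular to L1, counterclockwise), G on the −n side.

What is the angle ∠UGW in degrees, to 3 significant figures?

18.1°

Tangency of A1 to both parallel lines with radius 19.6 puts T and G at Z ± 19.6·n: T = (11.8, 15.7), G = (-11.8, -15.7). Equal radii place P and U the same way about W: P = W + 19.6·n = (59.6, -20.3), U = W − 19.6·n = (36.0, -51.6). Then cos ∠UGW = GU·GW / (|GU||GW|), giving 18.1°.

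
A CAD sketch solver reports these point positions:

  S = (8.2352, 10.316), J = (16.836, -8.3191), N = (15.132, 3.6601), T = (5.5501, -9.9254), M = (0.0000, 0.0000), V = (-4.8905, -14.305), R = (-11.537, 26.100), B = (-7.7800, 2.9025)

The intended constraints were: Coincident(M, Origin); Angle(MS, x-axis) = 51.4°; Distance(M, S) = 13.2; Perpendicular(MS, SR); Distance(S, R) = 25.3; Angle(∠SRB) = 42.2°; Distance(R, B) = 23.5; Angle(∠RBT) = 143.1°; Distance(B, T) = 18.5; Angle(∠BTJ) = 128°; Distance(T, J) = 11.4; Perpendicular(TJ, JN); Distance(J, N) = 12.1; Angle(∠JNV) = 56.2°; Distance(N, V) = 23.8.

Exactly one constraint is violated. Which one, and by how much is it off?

Distance(N, V) = 23.8 — off by 3.10.

M = (0.00, 0.00) ✓; MS at 51.40° ✓; |MS| = 13.20 ✓; ∠(MS, SR) = 90.00° ✓; |SR| = 25.30 ✓; ∠SRB = 42.20° ✓; |RB| = 23.50 ✓; ∠RBT = 143.1° ✓; |BT| = 18.50 ✓; ∠BTJ = 128.0° ✓; |TJ| = 11.40 ✓; ∠(TJ, JN) = 90.00° ✓; |JN| = 12.10 ✓; ∠JNV = 56.20° ✓; |NV| = 26.90 ✗.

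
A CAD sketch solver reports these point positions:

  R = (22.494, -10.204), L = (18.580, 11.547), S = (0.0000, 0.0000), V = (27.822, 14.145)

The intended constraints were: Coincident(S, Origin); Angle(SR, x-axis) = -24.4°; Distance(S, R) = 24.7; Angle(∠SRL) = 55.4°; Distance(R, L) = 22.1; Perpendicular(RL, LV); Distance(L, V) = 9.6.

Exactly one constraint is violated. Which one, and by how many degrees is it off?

Perpendicular(RL, LV) — off by 5.50°.

S = (0.00, 0.00) ✓; SR at -24.40° ✓; |SR| = 24.70 ✓; ∠SRL = 55.40° ✓; |RL| = 22.10 ✓; ∠(RL, LV) = 84.50° ✗; |LV| = 9.600 ✓.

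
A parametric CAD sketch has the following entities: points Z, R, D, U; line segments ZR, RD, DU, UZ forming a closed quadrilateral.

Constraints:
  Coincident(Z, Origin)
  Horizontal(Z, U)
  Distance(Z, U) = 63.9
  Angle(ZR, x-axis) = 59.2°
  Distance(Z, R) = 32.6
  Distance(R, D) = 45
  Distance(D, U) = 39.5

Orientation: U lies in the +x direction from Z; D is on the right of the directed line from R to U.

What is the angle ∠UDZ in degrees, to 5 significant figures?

127.14°

Checks: |ZU| = 63.90 ✓; |ZR| = 32.60 ✓; |RD| = 45.00 ✓; |DU| = 39.50 ✓.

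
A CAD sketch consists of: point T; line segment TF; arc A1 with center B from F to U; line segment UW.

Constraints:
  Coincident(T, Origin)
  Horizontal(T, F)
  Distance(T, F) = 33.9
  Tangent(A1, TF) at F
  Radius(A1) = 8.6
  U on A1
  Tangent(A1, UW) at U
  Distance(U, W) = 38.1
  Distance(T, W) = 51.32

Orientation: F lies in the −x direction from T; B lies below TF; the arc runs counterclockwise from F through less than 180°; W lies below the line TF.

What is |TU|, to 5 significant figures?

43.334

Checks: |BU| = 8.600 ✓; ∠(BU, UW) = 90.00° ✓; |UW| = 38.10 ✓; |TW| = 51.32 ✓.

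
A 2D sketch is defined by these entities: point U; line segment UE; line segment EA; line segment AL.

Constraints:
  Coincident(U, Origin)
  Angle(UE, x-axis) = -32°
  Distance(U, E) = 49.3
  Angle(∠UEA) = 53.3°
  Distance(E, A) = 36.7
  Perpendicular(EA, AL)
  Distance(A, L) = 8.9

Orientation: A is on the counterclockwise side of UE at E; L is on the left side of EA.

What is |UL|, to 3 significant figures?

31.5

U is at the origin; UE runs at -32.0° with length 49.3, so E = 49.3·(cos -32.0°, sin -32.0°) = (41.8, -26.1). ∠UEA = 53.3°, so EA runs at -32.0° + (180° − 53.3°) = 94.7° from the x-axis; with |EA| = 36.7, A = E + 36.7·(cos 94.7°, sin 94.7°) = (38.8, 10.5). EA is perpendicular to AL; with |AL| = 8.9 on the left of EA, L = A + 8.9·(-0.997, -0.0819) = (29.9, 9.72). Then |UL| = |L − U| = 31.5.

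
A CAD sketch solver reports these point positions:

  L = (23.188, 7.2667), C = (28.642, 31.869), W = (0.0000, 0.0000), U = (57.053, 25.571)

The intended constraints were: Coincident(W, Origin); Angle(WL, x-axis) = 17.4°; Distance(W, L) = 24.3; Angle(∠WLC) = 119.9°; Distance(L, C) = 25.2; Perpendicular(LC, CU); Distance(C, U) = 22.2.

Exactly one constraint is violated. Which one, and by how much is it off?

Distance(C, U) = 22.2 — off by 6.90.

W = (0.00, 0.00) ✓; WL at 17.40° ✓; |WL| = 24.30 ✓; ∠WLC = 119.9° ✓; |LC| = 25.20 ✓; ∠(LC, CU) = 90.00° ✓; |CU| = 29.10 ✗.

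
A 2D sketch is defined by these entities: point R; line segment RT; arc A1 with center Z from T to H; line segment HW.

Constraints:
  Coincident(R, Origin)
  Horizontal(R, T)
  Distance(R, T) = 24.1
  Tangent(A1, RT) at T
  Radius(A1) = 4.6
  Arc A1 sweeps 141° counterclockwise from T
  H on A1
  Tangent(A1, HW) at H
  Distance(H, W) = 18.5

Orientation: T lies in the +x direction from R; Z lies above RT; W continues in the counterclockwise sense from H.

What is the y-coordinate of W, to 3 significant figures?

19.8

On A1, T sits at bearing -90° from Z; a 141° counterclockwise sweep puts H at bearing 51°, so H = Z + 4.6·(cos 51°, sin 51°) = (27.0, 8.17). Since A1 is tangent to HW there, ZH ⟂ HW, so HW runs along (−sin 51°, cos 51°); with |HW| = 18.5, W = (12.6, 19.8). So W.y = 19.8.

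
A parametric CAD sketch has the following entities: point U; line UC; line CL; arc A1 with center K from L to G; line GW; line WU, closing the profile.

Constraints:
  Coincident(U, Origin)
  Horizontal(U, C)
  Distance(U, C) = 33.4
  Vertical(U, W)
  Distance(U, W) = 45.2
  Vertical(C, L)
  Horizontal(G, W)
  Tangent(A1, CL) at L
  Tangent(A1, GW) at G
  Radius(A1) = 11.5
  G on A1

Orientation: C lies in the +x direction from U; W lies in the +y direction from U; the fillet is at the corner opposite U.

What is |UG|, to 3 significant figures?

50.2

U is at the origin; U and C share the same y with |UC| = 33.4 and C on the +x side, so C = (33.4, 0.00). U and W share the same x with |UW| = 45.2 and W on the +y side, so W = (0.00, 45.2). The virtual corner opposite U is at (33.4, 45.2). The tangent condition forces KL to be normal to CL and A1 meets GW tangentially, so KG is at right angles to GW, with radius 11.5, so the center K sits 11.5 in from both sides at K = (21.9, 33.7). That places the tangent points at L = (33.4, 33.7) on CL and G = (21.9, 45.2) on GW. Then |UG| = |G − U| = 50.2.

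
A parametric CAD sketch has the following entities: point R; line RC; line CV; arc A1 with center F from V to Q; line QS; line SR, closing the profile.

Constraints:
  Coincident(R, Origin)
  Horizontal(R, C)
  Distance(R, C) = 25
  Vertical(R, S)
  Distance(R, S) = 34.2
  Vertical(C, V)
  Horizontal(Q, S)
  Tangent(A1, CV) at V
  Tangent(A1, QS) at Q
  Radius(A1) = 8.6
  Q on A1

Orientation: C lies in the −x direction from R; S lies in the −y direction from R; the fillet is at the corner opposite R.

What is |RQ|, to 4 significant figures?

37.93

R is at the origin; R and C share the same y with |RC| = 25.0 and C on the −x side, so C = (-25.00, 0.000). RS is vertical with |RS| = 34.2 and S on the −y side, so S = (0.000, -34.20). The virtual corner opposite R is at (-25.00, -34.20). The tangent condition forces FV to be normal to CV and A1 meets QS tangentially, so FQ is at right angles to QS, with radius 8.6, so the center F sits 8.6 in from both sides at F = (-16.40, -25.60). That places the tangent points at V = (-25.00, -25.60) on CV and Q = (-16.40, -34.20) on QS. Then |RQ| = |Q − R| = 37.93.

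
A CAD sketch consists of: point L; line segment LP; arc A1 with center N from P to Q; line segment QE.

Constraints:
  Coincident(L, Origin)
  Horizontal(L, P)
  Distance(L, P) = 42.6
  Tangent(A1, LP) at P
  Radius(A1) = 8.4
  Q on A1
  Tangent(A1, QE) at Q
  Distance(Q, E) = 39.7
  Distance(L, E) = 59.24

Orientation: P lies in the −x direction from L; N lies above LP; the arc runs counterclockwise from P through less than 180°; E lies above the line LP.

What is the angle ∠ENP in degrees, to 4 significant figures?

168.5°

Checks: |NQ| = 8.400 ✓; ∠(NQ, QE) = 90.00° ✓; |QE| = 39.70 ✓; |LE| = 59.24 ✓.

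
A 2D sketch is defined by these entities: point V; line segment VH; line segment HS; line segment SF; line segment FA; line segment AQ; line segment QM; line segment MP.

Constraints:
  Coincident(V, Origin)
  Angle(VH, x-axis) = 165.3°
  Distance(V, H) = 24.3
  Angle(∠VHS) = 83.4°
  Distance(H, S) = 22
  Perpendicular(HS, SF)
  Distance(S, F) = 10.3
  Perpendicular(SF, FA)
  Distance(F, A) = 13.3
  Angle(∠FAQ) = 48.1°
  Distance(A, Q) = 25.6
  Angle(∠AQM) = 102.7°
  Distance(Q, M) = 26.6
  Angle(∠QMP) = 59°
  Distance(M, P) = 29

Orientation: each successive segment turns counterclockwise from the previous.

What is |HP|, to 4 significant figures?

30.27

V is at the origin; VH runs at 165.3° with length 24.3, so H = (-23.50, 6.166). ∠VHS = 83.4° gives HS at -98.10° from the x-axis; with |HS| = 22.0, S = (-26.60, -15.61). HS ⟂ SF, so SF runs at -8.100°; with |SF| = 10.3, F = (-16.41, -17.07). The perpendicularity gives FA at right angles to SF, so FA runs at 81.90°; with |FA| = 13.3, A = (-14.53, -3.898). ∠FAQ = 48.1° gives AQ at -146.2° from the x-axis; with |AQ| = 25.6, Q = (-35.81, -18.14). ∠AQM = 102.7° gives QM at -68.90° from the x-axis; with |QM| = 26.6, M = (-26.23, -42.96). ∠QMP = 59.0° gives MP at 52.10° from the x-axis; with |MP| = 29.0, P = (-8.416, -20.07). Then |HP| = |P − H| = 30.27.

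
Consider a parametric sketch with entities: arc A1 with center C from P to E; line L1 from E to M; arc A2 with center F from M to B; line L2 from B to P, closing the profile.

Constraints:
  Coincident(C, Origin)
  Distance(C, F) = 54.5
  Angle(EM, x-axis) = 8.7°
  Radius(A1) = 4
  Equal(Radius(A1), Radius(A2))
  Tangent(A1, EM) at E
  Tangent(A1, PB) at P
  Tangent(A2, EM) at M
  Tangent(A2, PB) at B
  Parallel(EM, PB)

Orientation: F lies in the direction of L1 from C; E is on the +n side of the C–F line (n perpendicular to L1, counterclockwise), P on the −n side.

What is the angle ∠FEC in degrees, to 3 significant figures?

85.8°

C is at the origin and F lies 54.5 along u from C, so F = 54.5·u = (53.9, 8.24). Tangency of A1 to both parallel lines with radius 4.0 puts E and P at C ± 4.0·n: E = (-0.605, 3.95), P = (0.605, -3.95). Then cos ∠FEC = EF·EC / (|EF||EC|), giving 85.8°.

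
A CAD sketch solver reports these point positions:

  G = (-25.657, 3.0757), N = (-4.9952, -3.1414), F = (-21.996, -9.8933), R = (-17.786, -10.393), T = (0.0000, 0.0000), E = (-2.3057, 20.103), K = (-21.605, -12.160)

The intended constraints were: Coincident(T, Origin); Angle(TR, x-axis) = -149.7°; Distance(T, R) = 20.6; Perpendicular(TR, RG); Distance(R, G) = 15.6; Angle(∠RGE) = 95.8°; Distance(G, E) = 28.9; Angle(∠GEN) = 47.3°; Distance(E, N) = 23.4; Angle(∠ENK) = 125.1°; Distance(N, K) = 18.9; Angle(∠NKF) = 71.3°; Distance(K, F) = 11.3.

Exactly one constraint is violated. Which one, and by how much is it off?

Distance(K, F) = 11.3 — off by 9.00.

T = (0.00, 0.00) ✓; TR at -149.7° ✓; |TR| = 20.60 ✓; ∠(TR, RG) = 90.00° ✓; |RG| = 15.60 ✓; ∠RGE = 95.80° ✓; |GE| = 28.90 ✓; ∠GEN = 47.30° ✓; |EN| = 23.40 ✓; ∠ENK = 125.1° ✓; |NK| = 18.90 ✓; ∠NKF = 71.29° ✓; |KF| = 2.300 ✗.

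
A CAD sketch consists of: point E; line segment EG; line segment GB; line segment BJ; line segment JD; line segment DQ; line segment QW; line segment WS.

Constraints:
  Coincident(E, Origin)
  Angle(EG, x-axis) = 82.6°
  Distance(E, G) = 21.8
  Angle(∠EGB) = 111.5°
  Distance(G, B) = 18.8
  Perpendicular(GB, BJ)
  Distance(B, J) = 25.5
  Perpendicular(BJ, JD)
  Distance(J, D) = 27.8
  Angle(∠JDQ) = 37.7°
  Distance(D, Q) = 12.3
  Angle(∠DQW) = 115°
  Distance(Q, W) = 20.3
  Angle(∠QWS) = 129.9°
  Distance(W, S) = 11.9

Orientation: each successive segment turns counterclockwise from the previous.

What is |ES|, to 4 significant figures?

34.76

E is at the origin; EG runs at 82.6° with length 21.8, so G = (2.808, 21.62). ∠EGB = 111.5° gives GB at 151.1° from the x-axis; with |GB| = 18.8, B = (-13.65, 30.70). GB ⟂ BJ, so BJ runs at -118.9°; with |BJ| = 25.5, J = (-25.97, 8.380). BJ ⟂ JD, so JD runs at -28.90°; with |JD| = 27.8, D = (-1.637, -5.055). ∠JDQ = 37.7° gives DQ at 113.4° from the x-axis; with |DQ| = 12.3, Q = (-6.522, 6.233). ∠DQW = 115.0° gives QW at 178.4° from the x-axis; with |QW| = 20.3, W = (-26.81, 6.800). ∠QWS = 129.9° gives WS at -131.5° from the x-axis; with |WS| = 11.9, S = (-34.70, -2.113). Then |ES| = |S − E| = 34.76.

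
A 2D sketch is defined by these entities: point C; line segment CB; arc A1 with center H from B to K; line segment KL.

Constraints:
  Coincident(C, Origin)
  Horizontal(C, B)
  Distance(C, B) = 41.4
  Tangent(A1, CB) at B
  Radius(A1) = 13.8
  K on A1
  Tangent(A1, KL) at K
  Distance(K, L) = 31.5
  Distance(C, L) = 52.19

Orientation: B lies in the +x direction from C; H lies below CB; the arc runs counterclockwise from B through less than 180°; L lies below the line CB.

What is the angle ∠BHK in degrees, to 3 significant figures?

88.3°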